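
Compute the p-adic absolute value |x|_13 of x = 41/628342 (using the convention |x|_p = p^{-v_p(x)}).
|41/628342|_13 = 28561

Step 1 — compute v_13(x) by factoring powers of 13 out of the numerator and denominator: v_13(41/628342) = -4. Step 2 — apply |x|_p = p^{-v_p(x)} = 13^{4} = 28561.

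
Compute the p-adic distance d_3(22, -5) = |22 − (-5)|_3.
d_3(22, -5) = 1/27

Step 1 — x − y = 22 − (-5) = 27. Step 2 — v_3(27) = 3 (factor: 27 = (3^3 · 1); the sign does not affect v_p). Step 3 — |x − y|_3 = 3^{-3} = 1/27.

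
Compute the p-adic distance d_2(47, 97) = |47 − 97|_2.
d_2(47, 97) = 1/2

Step 1 — x − y = 47 − 97 = -50. Step 2 — v_2(-50) = 1 (factor: -50 = −(2^1 · 25); the sign does not affect v_p). Step 3 — |x − y|_2 = 2^{-1} = 1/2.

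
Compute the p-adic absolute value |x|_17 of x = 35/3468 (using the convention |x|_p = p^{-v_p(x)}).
|35/3468|_17 = 289

Step 1 — compute v_17(x) by factoring powers of 17 out of the numerator and denominator: v_17(35/3468) = -2. Step 2 — apply |x|_p = p^{-v_p(x)} = 17^{2} = 289.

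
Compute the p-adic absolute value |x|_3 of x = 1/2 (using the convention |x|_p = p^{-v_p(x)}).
|1/2|_3 = 1

Step 1 — compute v_3(x) by factoring powers of 3 out of the numerator and denominator: v_3(1/2) = 0. Step 2 — apply |x|_p = p^{-v_p(x)} = 3^{0} = 1.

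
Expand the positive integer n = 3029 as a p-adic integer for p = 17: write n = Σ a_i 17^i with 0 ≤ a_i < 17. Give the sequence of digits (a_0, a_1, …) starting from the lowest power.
(a_0, a_1, …) = (3, 8, 10)

Repeated division by 17 gives the digits low-to-high: 3029 = 3 + 8·17^1 + 10·17^2. Digit sequence: (3, 8, 10).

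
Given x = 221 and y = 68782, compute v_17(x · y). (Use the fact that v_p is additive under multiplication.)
v_17(15200822) = 4

v_p(x) = 1 (factor: 221 = 17^1 · 13); v_p(y) = 3 (factor: 68782 = 17^3 · 14). Additivity: v_p(xy) = v_p(x) + v_p(y) = 1 + 3 = 4. (Direct check: xy = 15200822 = 17^4 · (182).)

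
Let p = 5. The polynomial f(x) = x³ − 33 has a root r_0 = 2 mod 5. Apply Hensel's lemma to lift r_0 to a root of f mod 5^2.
r_1 = 2 (mod 25)

Hensel: r_{i+1} = r_i − f(r_i)/f′(r_i) mod 5^{i+2}, where f′(x) = 3x². Iterate:
  r_0 = 2 (mod 5)
  r_1 = 2 (mod 25)
Final: r = 2 with f(r) ≡ 0 mod 5^2.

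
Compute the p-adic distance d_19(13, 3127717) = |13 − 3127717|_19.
d_19(13, 3127717) = 1/130321

Step 1 — x − y = 13 − 3127717 = -3127704. Step 2 — v_19(-3127704) = 4 (factor: -3127704 = −(19^4 · 24); the sign does not affect v_p). Step 3 — |x − y|_19 = 19^{-4} = 1/130321.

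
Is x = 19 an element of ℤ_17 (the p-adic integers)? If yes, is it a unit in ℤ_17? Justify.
x ∈ ℤ_17^× (unit); v_17(x) = 0

ℤ_17 = {x ∈ ℚ_17 : v_17(x) ≥ 0} and ℤ_17^× = {x ∈ ℤ_17 : v_17(x) = 0}. Here v_17(19) = v_17(num) − v_17(den) = 0; compare against these criteria.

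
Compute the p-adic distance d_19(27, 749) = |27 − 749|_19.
d_19(27, 749) = 1/361

Step 1 — x − y = 27 − 749 = -722. Step 2 — v_19(-722) = 2 (factor: -722 = −(19^2 · 2); the sign does not affect v_p). Step 3 — |x − y|_19 = 19^{-2} = 1/361.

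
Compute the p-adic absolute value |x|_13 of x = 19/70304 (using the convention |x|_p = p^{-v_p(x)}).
|19/70304|_13 = 2197

Step 1 — compute v_13(x) by factoring powers of 13 out of the numerator and denominator: v_13(19/70304) = -3. Step 2 — apply |x|_p = p^{-v_p(x)} = 13^{3} = 2197.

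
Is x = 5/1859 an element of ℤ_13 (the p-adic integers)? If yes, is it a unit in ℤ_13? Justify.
x ∉ ℤ_13 (v_13(x) = -2 < 0)

ℤ_13 = {x ∈ ℚ_13 : v_13(x) ≥ 0} and ℤ_13^× = {x ∈ ℤ_13 : v_13(x) = 0}. Here v_13(5/1859) = v_13(num) − v_13(den) = -2; compare against these criteria.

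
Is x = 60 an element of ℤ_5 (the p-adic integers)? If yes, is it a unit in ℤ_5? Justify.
x ∈ ℤ_5 but not a unit; v_5(x) = 1 > 0

ℤ_5 = {x ∈ ℚ_5 : v_5(x) ≥ 0} and ℤ_5^× = {x ∈ ℤ_5 : v_5(x) = 0}. Here v_5(60) = v_5(num) − v_5(den) = 1; compare against these criteria.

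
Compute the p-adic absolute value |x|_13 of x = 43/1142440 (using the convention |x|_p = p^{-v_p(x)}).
|43/1142440|_13 = 28561

Step 1 — compute v_13(x) by factoring powers of 13 out of the numerator and denominator: v_13(43/1142440) = -4. Step 2 — apply |x|_p = p^{-v_p(x)} = 13^{4} = 28561.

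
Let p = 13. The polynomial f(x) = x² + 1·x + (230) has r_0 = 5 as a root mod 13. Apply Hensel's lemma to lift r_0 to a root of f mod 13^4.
r_3 = 7233 (mod 28561)

Hensel: r_{i+1} = r_i − f(r_i)·(f′(r_i))^{-1} mod 13^{i+2}, f′(x) = 2x + 1. Iterate:
  r_0 = 5 (mod 13)
  r_1 = 135 (mod 169)
  r_2 = 642 (mod 2197)
  r_3 = 7233 (mod 28561)
Final: r = 7233 satisfies f(r) ≡ 0 mod 13^4.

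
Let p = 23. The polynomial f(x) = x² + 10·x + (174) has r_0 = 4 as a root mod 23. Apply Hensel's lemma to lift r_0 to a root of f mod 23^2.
r_1 = 50 (mod 529)

Hensel: r_{i+1} = r_i − f(r_i)·(f′(r_i))^{-1} mod 23^{i+2}, f′(x) = 2x + 10. Iterate:
  r_0 = 4 (mod 23)
  r_1 = 50 (mod 529)
Final: r = 50 satisfies f(r) ≡ 0 mod 23^2.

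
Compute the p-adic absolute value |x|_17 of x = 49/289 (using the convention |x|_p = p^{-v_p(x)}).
|49/289|_17 = 289

Step 1 — compute v_17(x) by factoring powers of 17 out of the numerator and denominator: v_17(49/289) = -2. Step 2 — apply |x|_p = p^{-v_p(x)} = 17^{2} = 289.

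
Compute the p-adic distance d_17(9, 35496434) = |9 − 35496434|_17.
d_17(9, 35496434) = 1/1419857

Step 1 — x − y = 9 − 35496434 = -35496425. Step 2 — v_17(-35496425) = 5 (factor: -35496425 = −(17^5 · 25); the sign does not affect v_p). Step 3 — |x − y|_17 = 17^{-5} = 1/1419857.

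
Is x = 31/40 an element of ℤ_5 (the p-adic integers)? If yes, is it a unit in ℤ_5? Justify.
x ∉ ℤ_5 (v_5(x) = -1 < 0)

ℤ_5 = {x ∈ ℚ_5 : v_5(x) ≥ 0} and ℤ_5^× = {x ∈ ℤ_5 : v_5(x) = 0}. Here v_5(31/40) = v_5(num) − v_5(den) = -1; compare against these criteria.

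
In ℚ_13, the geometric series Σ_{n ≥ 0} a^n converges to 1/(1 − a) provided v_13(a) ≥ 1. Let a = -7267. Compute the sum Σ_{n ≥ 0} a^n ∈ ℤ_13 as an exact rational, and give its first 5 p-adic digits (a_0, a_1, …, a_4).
Σ a^n = 1/(1 − a) = 1/7268;  first 5 digits = (1, 0, 9, 9, 2)

v_13(a) = 2 ≥ 1, so the series converges in ℤ_13 to 1/(1 − a) = 1/(1 − (-7267)) = 1/7268. Expand this rational in ℤ_13: compute digits iteratively via d_i = x_i mod 13, x_{i+1} = (x_i − d_i)/13. The first 5 digits are (1, 0, 9, 9, 2).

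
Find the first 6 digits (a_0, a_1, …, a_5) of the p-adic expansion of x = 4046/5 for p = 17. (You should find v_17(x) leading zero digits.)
(a_0, …, a_5) = (0, 0, 13, 13, 6, 3)

v_17(4046/5) = 2, so a_0 = ... = a_1 = 0. Factor out: x = 17^2 · u with u = 14/5 a unit in ℤ_17. Expand u iteratively via a_{v+i} = u_i mod 17, u_{i+1} = (u_i − a_{v+i})/17:
  u_0 = 14/5;  a_2 = 13;  u_1 = (u_0 − 13)/17 = -3/5
  u_1 = -3/5;  a_3 = 13;  u_2 = (u_1 − 13)/17 = -4/5
  u_2 = -4/5;  a_4 = 6;  u_3 = (u_2 − 6)/17 = -2/5
  u_3 = -2/5;  a_5 = 3;  u_4 = (u_3 − 3)/17 = -1/5
Digits: (0, 0, 13, 13, 6, 3).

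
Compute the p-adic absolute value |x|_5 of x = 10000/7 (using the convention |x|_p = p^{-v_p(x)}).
|10000/7|_5 = 1/625

Step 1 — compute v_5(x) by factoring powers of 5 out of the numerator and denominator: v_5(10000/7) = 4. Step 2 — apply |x|_p = p^{-v_p(x)} = 5^{-4} = 1/625.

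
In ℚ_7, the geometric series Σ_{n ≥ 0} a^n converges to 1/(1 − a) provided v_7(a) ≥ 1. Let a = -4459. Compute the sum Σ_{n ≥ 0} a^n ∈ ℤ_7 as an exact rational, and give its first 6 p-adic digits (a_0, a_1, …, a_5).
Σ a^n = 1/(1 − a) = 1/4460;  first 6 digits = (1, 0, 0, 1, 5, 6)

v_7(a) = 3 ≥ 1, so the series converges in ℤ_7 to 1/(1 − a) = 1/(1 − (-4459)) = 1/4460. Expand this rational in ℤ_7: compute digits iteratively via d_i = x_i mod 7, x_{i+1} = (x_i − d_i)/7. The first 6 digits are (1, 0, 0, 1, 5, 6).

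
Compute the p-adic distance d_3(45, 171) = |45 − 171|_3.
d_3(45, 171) = 1/9

Step 1 — x − y = 45 − 171 = -126. Step 2 — v_3(-126) = 2 (factor: -126 = −(3^2 · 14); the sign does not affect v_p). Step 3 — |x − y|_3 = 3^{-2} = 1/9.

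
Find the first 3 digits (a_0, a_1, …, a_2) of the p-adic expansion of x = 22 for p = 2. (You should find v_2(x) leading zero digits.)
(a_0, …, a_2) = (0, 1, 1)

v_2(22) = 1, so a_0 = ... = a_0 = 0. Factor out: x = 2^1 · u with u = 11 a unit in ℤ_2. Expand u iteratively via a_{v+i} = u_i mod 2, u_{i+1} = (u_i − a_{v+i})/2:
  u_0 = 11;  a_1 = 1;  u_1 = (u_0 − 1)/2 = 5
  u_1 = 5;  a_2 = 1;  u_2 = (u_1 − 1)/2 = 2
Digits: (0, 1, 1).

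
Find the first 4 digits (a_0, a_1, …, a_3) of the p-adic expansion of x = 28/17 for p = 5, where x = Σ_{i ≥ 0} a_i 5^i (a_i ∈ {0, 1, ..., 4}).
(a_0, …, a_3) = (4, 1, 0, 2)

v_5(28/17) = 0 (numerator and denominator both coprime to 5), so x ∈ ℤ_5^×. Compute digits iteratively via a_i = x_i mod 5, x_{i+1} = (x_i − a_i)/5, with x_0 = x:
  x_0 = 28/17;  a_0 = 4;  x_1 = (x_0 − 4)/5 = -8/17
  x_1 = -8/17;  a_1 = 1;  x_2 = (x_1 − 1)/5 = -5/17
  x_2 = -5/17;  a_2 = 0;  x_3 = (x_2 − 0)/5 = -1/17
  x_3 = -1/17;  a_3 = 2;  x_4 = (x_3 − 2)/5 = -7/17
Digits: (4, 1, 0, 2).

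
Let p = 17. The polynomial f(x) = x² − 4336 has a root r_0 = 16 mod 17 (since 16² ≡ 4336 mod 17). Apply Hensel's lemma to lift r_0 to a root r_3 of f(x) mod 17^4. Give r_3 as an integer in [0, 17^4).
r_3 = 39592 (mod 83521)

Hensel's recurrence: r_{i+1} = r_i − f(r_i)·(f′(r_i))^{-1} mod 17^{i+2}, with f′(x) = 2x. Iterate:
  r_0 = 16 (mod 17)
  r_1 = 288 (mod 289)
  r_2 = 288 (mod 4913)
  r_3 = 39592 (mod 83521)
Final: r_3 = 39592, and one checks f(r_3) ≡ 0 mod 17^4.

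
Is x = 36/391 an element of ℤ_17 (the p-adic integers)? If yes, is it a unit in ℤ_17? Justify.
x ∉ ℤ_17 (v_17(x) = -1 < 0)

ℤ_17 = {x ∈ ℚ_17 : v_17(x) ≥ 0} and ℤ_17^× = {x ∈ ℤ_17 : v_17(x) = 0}. Here v_17(36/391) = v_17(num) − v_17(den) = -1; compare against these criteria.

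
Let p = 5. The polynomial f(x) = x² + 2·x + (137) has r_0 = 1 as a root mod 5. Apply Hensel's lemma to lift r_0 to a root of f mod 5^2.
r_1 = 16 (mod 25)

Hensel: r_{i+1} = r_i − f(r_i)·(f′(r_i))^{-1} mod 5^{i+2}, f′(x) = 2x + 2. Iterate:
  r_0 = 1 (mod 5)
  r_1 = 16 (mod 25)
Final: r = 16 satisfies f(r) ≡ 0 mod 5^2.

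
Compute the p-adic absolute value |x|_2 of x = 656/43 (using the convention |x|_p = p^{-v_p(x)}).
|656/43|_2 = 1/16

Step 1 — compute v_2(x) by factoring powers of 2 out of the numerator and denominator: v_2(656/43) = 4. Step 2 — apply |x|_p = p^{-v_p(x)} = 2^{-4} = 1/16.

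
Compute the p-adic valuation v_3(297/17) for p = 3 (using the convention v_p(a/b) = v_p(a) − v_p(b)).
v_3(297/17) = 3

Factor powers of 3 from the numerator and denominator of the reduced fraction: 297 = 3^3 · 11 and 17 = 3^0 · 17. Apply v_p(a/b) = v_p(a) − v_p(b): v_3(297/17) = 3 − 0 = 3.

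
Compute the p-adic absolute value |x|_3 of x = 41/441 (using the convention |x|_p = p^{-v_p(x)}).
|41/441|_3 = 9

Step 1 — compute v_3(x) by factoring powers of 3 out of the numerator and denominator: v_3(41/441) = -2. Step 2 — apply |x|_p = p^{-v_p(x)} = 3^{2} = 9.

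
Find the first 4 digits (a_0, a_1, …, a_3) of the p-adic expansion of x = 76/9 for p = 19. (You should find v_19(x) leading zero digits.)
(a_0, …, a_3) = (0, 11, 10, 10)

v_19(76/9) = 1, so a_0 = ... = a_0 = 0. Factor out: x = 19^1 · u with u = 4/9 a unit in ℤ_19. Expand u iteratively via a_{v+i} = u_i mod 19, u_{i+1} = (u_i − a_{v+i})/19:
  u_0 = 4/9;  a_1 = 11;  u_1 = (u_0 − 11)/19 = -5/9
  u_1 = -5/9;  a_2 = 10;  u_2 = (u_1 − 10)/19 = -5/9
  u_2 = -5/9;  a_3 = 10;  u_3 = (u_2 − 10)/19 = -5/9
Digits: (0, 11, 10, 10).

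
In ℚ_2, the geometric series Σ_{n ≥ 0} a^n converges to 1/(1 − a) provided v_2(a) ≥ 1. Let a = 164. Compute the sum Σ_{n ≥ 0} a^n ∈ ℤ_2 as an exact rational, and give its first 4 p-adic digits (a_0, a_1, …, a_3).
Σ a^n = 1/(1 − a) = -1/163;  first 4 digits = (1, 0, 1, 0)

v_2(a) = 2 ≥ 1, so the series converges in ℤ_2 to 1/(1 − a) = 1/(1 − 164) = -1/163. Expand this rational in ℤ_2: compute digits iteratively via d_i = x_i mod 2, x_{i+1} = (x_i − d_i)/2. The first 4 digits are (1, 0, 1, 0).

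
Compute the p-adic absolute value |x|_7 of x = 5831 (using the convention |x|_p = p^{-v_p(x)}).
|5831|_7 = 1/343

Step 1 — compute v_7(x) by factoring powers of 7 out of the numerator and denominator: v_7(5831) = 3. Step 2 — apply |x|_p = p^{-v_p(x)} = 7^{-3} = 1/343.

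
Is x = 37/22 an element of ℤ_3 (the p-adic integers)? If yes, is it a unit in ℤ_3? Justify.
x ∈ ℤ_3^× (unit); v_3(x) = 0

ℤ_3 = {x ∈ ℚ_3 : v_3(x) ≥ 0} and ℤ_3^× = {x ∈ ℤ_3 : v_3(x) = 0}. Here v_3(37/22) = v_3(num) − v_3(den) = 0; compare against these criteria.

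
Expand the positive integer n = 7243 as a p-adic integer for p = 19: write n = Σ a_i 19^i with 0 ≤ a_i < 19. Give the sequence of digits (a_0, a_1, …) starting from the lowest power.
(a_0, a_1, …) = (4, 1, 1, 1)

Repeated division by 19 gives the digits low-to-high: 7243 = 4 + 1·19^1 + 1·19^2 + 1·19^3. Digit sequence: (4, 1, 1, 1).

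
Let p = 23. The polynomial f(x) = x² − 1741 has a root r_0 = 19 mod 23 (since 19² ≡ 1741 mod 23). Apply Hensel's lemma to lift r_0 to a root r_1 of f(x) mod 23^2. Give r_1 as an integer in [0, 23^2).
r_1 = 111 (mod 529)

Hensel's recurrence: r_{i+1} = r_i − f(r_i)·(f′(r_i))^{-1} mod 23^{i+2}, with f′(x) = 2x. Iterate:
  r_0 = 19 (mod 23)
  r_1 = 111 (mod 529)
Final: r_1 = 111, and one checks f(r_1) ≡ 0 mod 23^2.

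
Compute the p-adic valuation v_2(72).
v_2(72) = 3

v_2(n) is the largest exponent k such that 2^k divides n. Factor out: 72 = 2^3 · 9. (Sign doesn't affect v_p.) So v_2(72) = 3.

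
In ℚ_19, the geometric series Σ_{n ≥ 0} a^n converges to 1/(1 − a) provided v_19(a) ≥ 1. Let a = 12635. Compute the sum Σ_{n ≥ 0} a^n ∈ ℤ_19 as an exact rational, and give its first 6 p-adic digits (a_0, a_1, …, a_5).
Σ a^n = 1/(1 − a) = -1/12634;  first 6 digits = (1, 0, 16, 1, 9, 7)

v_19(a) = 2 ≥ 1, so the series converges in ℤ_19 to 1/(1 − a) = 1/(1 − 12635) = -1/12634. Expand this rational in ℤ_19: compute digits iteratively via d_i = x_i mod 19, x_{i+1} = (x_i − d_i)/19. The first 6 digits are (1, 0, 16, 1, 9, 7).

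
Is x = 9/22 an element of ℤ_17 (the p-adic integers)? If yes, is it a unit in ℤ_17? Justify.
x ∈ ℤ_17^× (unit); v_17(x) = 0

ℤ_17 = {x ∈ ℚ_17 : v_17(x) ≥ 0} and ℤ_17^× = {x ∈ ℤ_17 : v_17(x) = 0}. Here v_17(9/22) = v_17(num) − v_17(den) = 0; compare against these criteria.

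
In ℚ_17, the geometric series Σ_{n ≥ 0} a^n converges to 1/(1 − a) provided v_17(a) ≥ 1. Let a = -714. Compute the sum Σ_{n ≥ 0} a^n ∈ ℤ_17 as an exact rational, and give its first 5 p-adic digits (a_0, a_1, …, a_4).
Σ a^n = 1/(1 − a) = 1/715;  first 5 digits = (1, 9, 10, 16, 15)

v_17(a) = 1 ≥ 1, so the series converges in ℤ_17 to 1/(1 − a) = 1/(1 − (-714)) = 1/715. Expand this rational in ℤ_17: compute digits iteratively via d_i = x_i mod 17, x_{i+1} = (x_i − d_i)/17. The first 5 digits are (1, 9, 10, 16, 15).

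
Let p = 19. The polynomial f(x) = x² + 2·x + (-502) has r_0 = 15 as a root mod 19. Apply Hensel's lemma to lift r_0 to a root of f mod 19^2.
r_1 = 34 (mod 361)

Hensel: r_{i+1} = r_i − f(r_i)·(f′(r_i))^{-1} mod 19^{i+2}, f′(x) = 2x + 2. Iterate:
  r_0 = 15 (mod 19)
  r_1 = 34 (mod 361)
Final: r = 34 satisfies f(r) ≡ 0 mod 19^2.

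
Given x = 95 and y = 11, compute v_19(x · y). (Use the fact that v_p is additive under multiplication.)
v_19(1045) = 1

v_p(x) = 1 (factor: 95 = 19^1 · 5); v_p(y) = 0 (factor: 11 = 19^0 · 11). Additivity: v_p(xy) = v_p(x) + v_p(y) = 1 + 0 = 1. (Direct check: xy = 1045 = 19^1 · (55).)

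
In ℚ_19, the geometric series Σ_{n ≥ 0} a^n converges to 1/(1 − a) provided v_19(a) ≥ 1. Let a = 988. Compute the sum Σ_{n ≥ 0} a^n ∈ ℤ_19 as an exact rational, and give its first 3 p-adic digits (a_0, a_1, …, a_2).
Σ a^n = 1/(1 − a) = -1/987;  first 3 digits = (1, 14, 8)

v_19(a) = 1 ≥ 1, so the series converges in ℤ_19 to 1/(1 − a) = 1/(1 − 988) = -1/987. Expand this rational in ℤ_19: compute digits iteratively via d_i = x_i mod 19, x_{i+1} = (x_i − d_i)/19. The first 3 digits are (1, 14, 8).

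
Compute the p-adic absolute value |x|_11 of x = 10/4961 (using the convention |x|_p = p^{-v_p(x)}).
|10/4961|_11 = 121

Step 1 — compute v_11(x) by factoring powers of 11 out of the numerator and denominator: v_11(10/4961) = -2. Step 2 — apply |x|_p = p^{-v_p(x)} = 11^{2} = 121.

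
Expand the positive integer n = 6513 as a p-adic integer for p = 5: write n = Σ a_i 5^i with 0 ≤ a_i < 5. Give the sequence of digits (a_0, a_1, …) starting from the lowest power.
(a_0, a_1, …) = (3, 2, 0, 2, 0, 2)

Repeated division by 5 gives the digits low-to-high: 6513 = 3 + 2·5^1 + 2·5^3 + 2·5^5. Digit sequence: (3, 2, 0, 2, 0, 2).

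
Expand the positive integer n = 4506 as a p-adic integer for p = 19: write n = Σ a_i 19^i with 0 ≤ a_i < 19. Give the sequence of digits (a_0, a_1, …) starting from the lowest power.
(a_0, a_1, …) = (3, 9, 12)

Repeated division by 19 gives the digits low-to-high: 4506 = 3 + 9·19^1 + 12·19^2. Digit sequence: (3, 9, 12).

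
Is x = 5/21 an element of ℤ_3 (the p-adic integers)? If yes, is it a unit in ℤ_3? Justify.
x ∉ ℤ_3 (v_3(x) = -1 < 0)

ℤ_3 = {x ∈ ℚ_3 : v_3(x) ≥ 0} and ℤ_3^× = {x ∈ ℤ_3 : v_3(x) = 0}. Here v_3(5/21) = v_3(num) − v_3(den) = -1; compare against these criteria.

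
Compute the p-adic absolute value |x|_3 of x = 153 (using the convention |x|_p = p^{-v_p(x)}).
|153|_3 = 1/9

Step 1 — compute v_3(x) by factoring powers of 3 out of the numerator and denominator: v_3(153) = 2. Step 2 — apply |x|_p = p^{-v_p(x)} = 3^{-2} = 1/9.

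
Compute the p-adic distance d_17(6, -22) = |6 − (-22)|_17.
d_17(6, -22) = 1

Step 1 — x − y = 6 − (-22) = 28. Step 2 — v_17(28) = 0 (factor: 28 = (17^0 · 28); the sign does not affect v_p). Step 3 — |x − y|_17 = 17^{0} = 1.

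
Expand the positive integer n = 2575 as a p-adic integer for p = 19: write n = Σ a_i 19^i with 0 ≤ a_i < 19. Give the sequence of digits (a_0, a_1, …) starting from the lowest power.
(a_0, a_1, …) = (10, 2, 7)

Repeated division by 19 gives the digits low-to-high: 2575 = 10 + 2·19^1 + 7·19^2. Digit sequence: (10, 2, 7).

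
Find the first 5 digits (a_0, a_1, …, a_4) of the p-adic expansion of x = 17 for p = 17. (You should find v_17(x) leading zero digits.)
(a_0, …, a_4) = (0, 1, 0, 0, 0)

v_17(17) = 1, so a_0 = ... = a_0 = 0. Factor out: x = 17^1 · u with u = 1 a unit in ℤ_17. Expand u iteratively via a_{v+i} = u_i mod 17, u_{i+1} = (u_i − a_{v+i})/17:
  u_0 = 1;  a_1 = 1;  u_1 = (u_0 − 1)/17 = 0
  u_1 = 0;  a_2 = 0;  u_2 = (u_1 − 0)/17 = 0
  u_2 = 0;  a_3 = 0;  u_3 = (u_2 − 0)/17 = 0
  u_3 = 0;  a_4 = 0;  u_4 = (u_3 − 0)/17 = 0
Digits: (0, 1, 0, 0, 0).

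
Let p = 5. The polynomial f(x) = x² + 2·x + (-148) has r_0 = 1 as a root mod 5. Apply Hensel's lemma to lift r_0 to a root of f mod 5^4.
r_3 = 281 (mod 625)

Hensel: r_{i+1} = r_i − f(r_i)·(f′(r_i))^{-1} mod 5^{i+2}, f′(x) = 2x + 2. Iterate:
  r_0 = 1 (mod 5)
  r_1 = 6 (mod 25)
  r_2 = 31 (mod 125)
  r_3 = 281 (mod 625)
Final: r = 281 satisfies f(r) ≡ 0 mod 5^4.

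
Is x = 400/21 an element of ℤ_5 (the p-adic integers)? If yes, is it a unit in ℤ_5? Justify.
x ∈ ℤ_5 but not a unit; v_5(x) = 2 > 0

ℤ_5 = {x ∈ ℚ_5 : v_5(x) ≥ 0} and ℤ_5^× = {x ∈ ℤ_5 : v_5(x) = 0}. Here v_5(400/21) = v_5(num) − v_5(den) = 2; compare against these criteria.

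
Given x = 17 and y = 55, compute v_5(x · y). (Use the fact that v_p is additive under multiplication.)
v_5(935) = 1

v_p(x) = 0 (factor: 17 = 5^0 · 17); v_p(y) = 1 (factor: 55 = 5^1 · 11). Additivity: v_p(xy) = v_p(x) + v_p(y) = 0 + 1 = 1. (Direct check: xy = 935 = 5^1 · (187).)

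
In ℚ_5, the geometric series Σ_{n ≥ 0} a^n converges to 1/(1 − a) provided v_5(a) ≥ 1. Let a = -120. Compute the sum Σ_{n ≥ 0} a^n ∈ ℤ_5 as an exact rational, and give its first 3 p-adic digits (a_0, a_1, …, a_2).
Σ a^n = 1/(1 − a) = 1/121;  first 3 digits = (1, 1, 1)

v_5(a) = 1 ≥ 1, so the series converges in ℤ_5 to 1/(1 − a) = 1/(1 − (-120)) = 1/121. Expand this rational in ℤ_5: compute digits iteratively via d_i = x_i mod 5, x_{i+1} = (x_i − d_i)/5. The first 3 digits are (1, 1, 1).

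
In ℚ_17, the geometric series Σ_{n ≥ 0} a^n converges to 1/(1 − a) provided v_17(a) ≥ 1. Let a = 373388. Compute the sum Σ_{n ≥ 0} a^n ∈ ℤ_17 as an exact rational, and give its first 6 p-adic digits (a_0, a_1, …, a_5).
Σ a^n = 1/(1 − a) = -1/373387;  first 6 digits = (1, 0, 0, 8, 4, 0)

v_17(a) = 3 ≥ 1, so the series converges in ℤ_17 to 1/(1 − a) = 1/(1 − 373388) = -1/373387. Expand this rational in ℤ_17: compute digits iteratively via d_i = x_i mod 17, x_{i+1} = (x_i − d_i)/17. The first 6 digits are (1, 0, 0, 8, 4, 0).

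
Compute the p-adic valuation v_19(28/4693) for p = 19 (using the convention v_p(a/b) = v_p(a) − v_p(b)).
v_19(28/4693) = -2

Factor powers of 19 from the numerator and denominator of the reduced fraction: 28 = 19^0 · 28 and 4693 = 19^2 · 13. Apply v_p(a/b) = v_p(a) − v_p(b): v_19(28/4693) = 0 − 2 = -2.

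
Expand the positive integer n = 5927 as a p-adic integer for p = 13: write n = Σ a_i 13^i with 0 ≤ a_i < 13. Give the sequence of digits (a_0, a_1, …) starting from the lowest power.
(a_0, a_1, …) = (12, 0, 9, 2)

Repeated division by 13 gives the digits low-to-high: 5927 = 12 + 9·13^2 + 2·13^3. Digit sequence: (12, 0, 9, 2).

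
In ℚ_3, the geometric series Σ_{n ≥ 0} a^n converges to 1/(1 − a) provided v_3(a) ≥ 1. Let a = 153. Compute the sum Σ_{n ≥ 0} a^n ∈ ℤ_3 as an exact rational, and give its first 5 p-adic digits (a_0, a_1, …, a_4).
Σ a^n = 1/(1 − a) = -1/152;  first 5 digits = (1, 0, 2, 2, 2)

v_3(a) = 2 ≥ 1, so the series converges in ℤ_3 to 1/(1 − a) = 1/(1 − 153) = -1/152. Expand this rational in ℤ_3: compute digits iteratively via d_i = x_i mod 3, x_{i+1} = (x_i − d_i)/3. The first 5 digits are (1, 0, 2, 2, 2).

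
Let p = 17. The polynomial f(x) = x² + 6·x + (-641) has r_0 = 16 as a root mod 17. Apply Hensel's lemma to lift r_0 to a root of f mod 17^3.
r_2 = 3773 (mod 4913)

Hensel: r_{i+1} = r_i − f(r_i)·(f′(r_i))^{-1} mod 17^{i+2}, f′(x) = 2x + 6. Iterate:
  r_0 = 16 (mod 17)
  r_1 = 16 (mod 289)
  r_2 = 3773 (mod 4913)
Final: r = 3773 satisfies f(r) ≡ 0 mod 17^3.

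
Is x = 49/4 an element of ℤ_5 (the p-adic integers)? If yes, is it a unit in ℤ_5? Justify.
x ∈ ℤ_5^× (unit); v_5(x) = 0

ℤ_5 = {x ∈ ℚ_5 : v_5(x) ≥ 0} and ℤ_5^× = {x ∈ ℤ_5 : v_5(x) = 0}. Here v_5(49/4) = v_5(num) − v_5(den) = 0; compare against these criteria.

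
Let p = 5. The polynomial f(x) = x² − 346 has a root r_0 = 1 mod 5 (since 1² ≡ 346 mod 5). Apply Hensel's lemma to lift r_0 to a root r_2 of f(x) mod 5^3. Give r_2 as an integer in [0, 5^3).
r_2 = 61 (mod 125)

Hensel's recurrence: r_{i+1} = r_i − f(r_i)·(f′(r_i))^{-1} mod 5^{i+2}, with f′(x) = 2x. Iterate:
  r_0 = 1 (mod 5)
  r_1 = 11 (mod 25)
  r_2 = 61 (mod 125)
Final: r_2 = 61, and one checks f(r_2) ≡ 0 mod 5^3.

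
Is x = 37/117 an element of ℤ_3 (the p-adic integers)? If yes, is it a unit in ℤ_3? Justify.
x ∉ ℤ_3 (v_3(x) = -2 < 0)

ℤ_3 = {x ∈ ℚ_3 : v_3(x) ≥ 0} and ℤ_3^× = {x ∈ ℤ_3 : v_3(x) = 0}. Here v_3(37/117) = v_3(num) − v_3(den) = -2; compare against these criteria.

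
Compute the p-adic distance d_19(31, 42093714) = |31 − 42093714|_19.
d_19(31, 42093714) = 1/2476099

Step 1 — x − y = 31 − 42093714 = -42093683. Step 2 — v_19(-42093683) = 5 (factor: -42093683 = −(19^5 · 17); the sign does not affect v_p). Step 3 — |x − y|_19 = 19^{-5} = 1/2476099.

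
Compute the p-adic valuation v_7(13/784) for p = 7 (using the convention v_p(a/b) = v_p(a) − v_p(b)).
v_7(13/784) = -2

Factor powers of 7 from the numerator and denominator of the reduced fraction: 13 = 7^0 · 13 and 784 = 7^2 · 16. Apply v_p(a/b) = v_p(a) − v_p(b): v_7(13/784) = 0 − 2 = -2.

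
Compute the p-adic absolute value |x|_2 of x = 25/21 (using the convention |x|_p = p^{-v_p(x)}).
|25/21|_2 = 1

Step 1 — compute v_2(x) by factoring powers of 2 out of the numerator and denominator: v_2(25/21) = 0. Step 2 — apply |x|_p = p^{-v_p(x)} = 2^{0} = 1.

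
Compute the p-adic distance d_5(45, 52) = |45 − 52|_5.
d_5(45, 52) = 1

Step 1 — x − y = 45 − 52 = -7. Step 2 — v_5(-7) = 0 (factor: -7 = −(5^0 · 7); the sign does not affect v_p). Step 3 — |x − y|_5 = 5^{0} = 1.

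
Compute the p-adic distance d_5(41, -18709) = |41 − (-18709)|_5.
d_5(41, -18709) = 1/3125

Step 1 — x − y = 41 − (-18709) = 18750. Step 2 — v_5(18750) = 5 (factor: 18750 = (5^5 · 6); the sign does not affect v_p). Step 3 — |x − y|_5 = 5^{-5} = 1/3125.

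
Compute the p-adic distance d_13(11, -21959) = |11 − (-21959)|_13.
d_13(11, -21959) = 1/2197

Step 1 — x − y = 11 − (-21959) = 21970. Step 2 — v_13(21970) = 3 (factor: 21970 = (13^3 · 10); the sign does not affect v_p). Step 3 — |x − y|_13 = 13^{-3} = 1/2197.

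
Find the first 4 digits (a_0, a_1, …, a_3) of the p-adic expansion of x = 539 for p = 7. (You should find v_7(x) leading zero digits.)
(a_0, …, a_3) = (0, 0, 4, 1)

v_7(539) = 2, so a_0 = ... = a_1 = 0. Factor out: x = 7^2 · u with u = 11 a unit in ℤ_7. Expand u iteratively via a_{v+i} = u_i mod 7, u_{i+1} = (u_i − a_{v+i})/7:
  u_0 = 11;  a_2 = 4;  u_1 = (u_0 − 4)/7 = 1
  u_1 = 1;  a_3 = 1;  u_2 = (u_1 − 1)/7 = 0
Digits: (0, 0, 4, 1).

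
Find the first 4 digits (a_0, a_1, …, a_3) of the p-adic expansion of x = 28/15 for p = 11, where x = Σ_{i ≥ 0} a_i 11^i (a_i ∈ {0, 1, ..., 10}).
(a_0, …, a_3) = (7, 1, 5, 1)

v_11(28/15) = 0 (numerator and denominator both coprime to 11), so x ∈ ℤ_11^×. Compute digits iteratively via a_i = x_i mod 11, x_{i+1} = (x_i − a_i)/11, with x_0 = x:
  x_0 = 28/15;  a_0 = 7;  x_1 = (x_0 − 7)/11 = -7/15
  x_1 = -7/15;  a_1 = 1;  x_2 = (x_1 − 1)/11 = -2/15
  x_2 = -2/15;  a_2 = 5;  x_3 = (x_2 − 5)/11 = -7/15
  x_3 = -7/15;  a_3 = 1;  x_4 = (x_3 − 1)/11 = -2/15
Digits: (7, 1, 5, 1).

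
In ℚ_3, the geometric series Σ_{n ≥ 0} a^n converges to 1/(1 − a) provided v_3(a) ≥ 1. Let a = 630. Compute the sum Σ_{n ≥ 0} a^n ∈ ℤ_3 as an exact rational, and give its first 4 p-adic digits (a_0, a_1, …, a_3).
Σ a^n = 1/(1 − a) = -1/629;  first 4 digits = (1, 0, 1, 2)

v_3(a) = 2 ≥ 1, so the series converges in ℤ_3 to 1/(1 − a) = 1/(1 − 630) = -1/629. Expand this rational in ℤ_3: compute digits iteratively via d_i = x_i mod 3, x_{i+1} = (x_i − d_i)/3. The first 4 digits are (1, 0, 1, 2).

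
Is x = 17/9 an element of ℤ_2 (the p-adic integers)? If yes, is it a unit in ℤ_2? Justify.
x ∈ ℤ_2^× (unit); v_2(x) = 0

ℤ_2 = {x ∈ ℚ_2 : v_2(x) ≥ 0} and ℤ_2^× = {x ∈ ℤ_2 : v_2(x) = 0}. Here v_2(17/9) = v_2(num) − v_2(den) = 0; compare against these criteria.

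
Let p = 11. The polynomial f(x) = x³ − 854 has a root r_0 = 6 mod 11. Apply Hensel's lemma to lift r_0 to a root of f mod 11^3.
r_2 = 897 (mod 1331)

Hensel: r_{i+1} = r_i − f(r_i)/f′(r_i) mod 11^{i+2}, where f′(x) = 3x². Iterate:
  r_0 = 6 (mod 11)
  r_1 = 50 (mod 121)
  r_2 = 897 (mod 1331)
Final: r = 897 with f(r) ≡ 0 mod 11^3.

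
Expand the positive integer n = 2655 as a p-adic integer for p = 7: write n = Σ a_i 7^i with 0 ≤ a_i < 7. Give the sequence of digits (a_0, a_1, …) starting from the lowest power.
(a_0, a_1, …) = (2, 1, 5, 0, 1)

Repeated division by 7 gives the digits low-to-high: 2655 = 2 + 1·7^1 + 5·7^2 + 1·7^4. Digit sequence: (2, 1, 5, 0, 1).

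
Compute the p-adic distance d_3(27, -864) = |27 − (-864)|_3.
d_3(27, -864) = 1/81

Step 1 — x − y = 27 − (-864) = 891. Step 2 — v_3(891) = 4 (factor: 891 = (3^4 · 11); the sign does not affect v_p). Step 3 — |x − y|_3 = 3^{-4} = 1/81.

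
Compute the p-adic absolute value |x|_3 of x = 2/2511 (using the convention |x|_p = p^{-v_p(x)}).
|2/2511|_3 = 81

Step 1 — compute v_3(x) by factoring powers of 3 out of the numerator and denominator: v_3(2/2511) = -4. Step 2 — apply |x|_p = p^{-v_p(x)} = 3^{4} = 81.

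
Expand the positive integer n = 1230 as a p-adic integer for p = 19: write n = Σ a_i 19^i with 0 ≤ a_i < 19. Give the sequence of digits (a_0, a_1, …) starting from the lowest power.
(a_0, a_1, …) = (14, 7, 3)

Repeated division by 19 gives the digits low-to-high: 1230 = 14 + 7·19^1 + 3·19^2. Digit sequence: (14, 7, 3).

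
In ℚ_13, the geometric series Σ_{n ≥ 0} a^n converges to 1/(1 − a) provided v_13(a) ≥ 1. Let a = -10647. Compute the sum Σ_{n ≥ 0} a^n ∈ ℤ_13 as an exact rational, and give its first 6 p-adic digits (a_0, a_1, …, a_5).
Σ a^n = 1/(1 − a) = 1/10648;  first 6 digits = (1, 0, 2, 8, 3, 6)

v_13(a) = 2 ≥ 1, so the series converges in ℤ_13 to 1/(1 − a) = 1/(1 − (-10647)) = 1/10648. Expand this rational in ℤ_13: compute digits iteratively via d_i = x_i mod 13, x_{i+1} = (x_i − d_i)/13. The first 6 digits are (1, 0, 2, 8, 3, 6).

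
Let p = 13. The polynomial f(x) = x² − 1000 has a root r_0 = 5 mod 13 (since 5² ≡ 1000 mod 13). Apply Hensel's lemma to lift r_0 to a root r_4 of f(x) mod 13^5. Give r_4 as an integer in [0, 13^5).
r_4 = 44465 (mod 371293)

Hensel's recurrence: r_{i+1} = r_i − f(r_i)·(f′(r_i))^{-1} mod 13^{i+2}, with f′(x) = 2x. Iterate:
  r_0 = 5 (mod 13)
  r_1 = 18 (mod 169)
  r_2 = 525 (mod 2197)
  r_3 = 15904 (mod 28561)
  r_4 = 44465 (mod 371293)
Final: r_4 = 44465, and one checks f(r_4) ≡ 0 mod 13^5.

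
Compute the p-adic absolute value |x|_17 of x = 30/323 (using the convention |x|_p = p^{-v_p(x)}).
|30/323|_17 = 17

Step 1 — compute v_17(x) by factoring powers of 17 out of the numerator and denominator: v_17(30/323) = -1. Step 2 — apply |x|_p = p^{-v_p(x)} = 17^{1} = 17.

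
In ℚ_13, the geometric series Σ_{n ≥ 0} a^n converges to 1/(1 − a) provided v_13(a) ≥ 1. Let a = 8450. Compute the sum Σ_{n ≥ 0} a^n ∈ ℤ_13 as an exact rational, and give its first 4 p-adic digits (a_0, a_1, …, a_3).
Σ a^n = 1/(1 − a) = -1/8449;  first 4 digits = (1, 0, 11, 3)

v_13(a) = 2 ≥ 1, so the series converges in ℤ_13 to 1/(1 − a) = 1/(1 − 8450) = -1/8449. Expand this rational in ℤ_13: compute digits iteratively via d_i = x_i mod 13, x_{i+1} = (x_i − d_i)/13. The first 4 digits are (1, 0, 11, 3).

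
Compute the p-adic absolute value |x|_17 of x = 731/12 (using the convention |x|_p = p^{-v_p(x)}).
|731/12|_17 = 1/17

Step 1 — compute v_17(x) by factoring powers of 17 out of the numerator and denominator: v_17(731/12) = 1. Step 2 — apply |x|_p = p^{-v_p(x)} = 17^{-1} = 1/17.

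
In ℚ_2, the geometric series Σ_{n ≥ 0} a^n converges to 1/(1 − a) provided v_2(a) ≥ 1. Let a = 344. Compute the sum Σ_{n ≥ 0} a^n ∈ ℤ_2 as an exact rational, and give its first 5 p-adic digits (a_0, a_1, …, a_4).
Σ a^n = 1/(1 − a) = -1/343;  first 5 digits = (1, 0, 0, 1, 1)

v_2(a) = 3 ≥ 1, so the series converges in ℤ_2 to 1/(1 − a) = 1/(1 − 344) = -1/343. Expand this rational in ℤ_2: compute digits iteratively via d_i = x_i mod 2, x_{i+1} = (x_i − d_i)/2. The first 5 digits are (1, 0, 0, 1, 1).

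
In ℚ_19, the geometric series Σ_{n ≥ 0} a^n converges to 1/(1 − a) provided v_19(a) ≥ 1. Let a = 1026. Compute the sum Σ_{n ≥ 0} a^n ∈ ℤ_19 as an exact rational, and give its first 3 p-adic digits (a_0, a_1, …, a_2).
Σ a^n = 1/(1 − a) = -1/1025;  first 3 digits = (1, 16, 11)

v_19(a) = 1 ≥ 1, so the series converges in ℤ_19 to 1/(1 − a) = 1/(1 − 1026) = -1/1025. Expand this rational in ℤ_19: compute digits iteratively via d_i = x_i mod 19, x_{i+1} = (x_i − d_i)/19. The first 3 digits are (1, 16, 11).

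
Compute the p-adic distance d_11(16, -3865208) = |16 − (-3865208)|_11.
d_11(16, -3865208) = 1/161051

Step 1 — x − y = 16 − (-3865208) = 3865224. Step 2 — v_11(3865224) = 5 (factor: 3865224 = (11^5 · 24); the sign does not affect v_p). Step 3 — |x − y|_11 = 11^{-5} = 1/161051.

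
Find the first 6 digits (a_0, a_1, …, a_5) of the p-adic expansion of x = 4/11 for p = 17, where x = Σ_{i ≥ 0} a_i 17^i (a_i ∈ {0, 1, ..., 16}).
(a_0, …, a_5) = (5, 9, 1, 3, 6, 12)

v_17(4/11) = 0 (numerator and denominator both coprime to 17), so x ∈ ℤ_17^×. Compute digits iteratively via a_i = x_i mod 17, x_{i+1} = (x_i − a_i)/17, with x_0 = x:
  x_0 = 4/11;  a_0 = 5;  x_1 = (x_0 − 5)/17 = -3/11
  x_1 = -3/11;  a_1 = 9;  x_2 = (x_1 − 9)/17 = -6/11
  x_2 = -6/11;  a_2 = 1;  x_3 = (x_2 − 1)/17 = -1/11
  x_3 = -1/11;  a_3 = 3;  x_4 = (x_3 − 3)/17 = -2/11
  x_4 = -2/11;  a_4 = 6;  x_5 = (x_4 − 6)/17 = -4/11
  x_5 = -4/11;  a_5 = 12;  x_6 = (x_5 − 12)/17 = -8/11
Digits: (5, 9, 1, 3, 6, 12).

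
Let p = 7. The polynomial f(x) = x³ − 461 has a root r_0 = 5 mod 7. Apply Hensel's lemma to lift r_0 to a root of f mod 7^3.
r_2 = 278 (mod 343)

Hensel: r_{i+1} = r_i − f(r_i)/f′(r_i) mod 7^{i+2}, where f′(x) = 3x². Iterate:
  r_0 = 5 (mod 7)
  r_1 = 33 (mod 49)
  r_2 = 278 (mod 343)
Final: r = 278 with f(r) ≡ 0 mod 7^3.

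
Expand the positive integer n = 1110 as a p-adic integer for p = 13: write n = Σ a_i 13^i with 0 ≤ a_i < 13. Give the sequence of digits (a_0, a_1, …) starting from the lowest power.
(a_0, a_1, …) = (5, 7, 6)

Repeated division by 13 gives the digits low-to-high: 1110 = 5 + 7·13^1 + 6·13^2. Digit sequence: (5, 7, 6).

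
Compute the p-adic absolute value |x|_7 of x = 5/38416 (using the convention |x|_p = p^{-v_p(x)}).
|5/38416|_7 = 2401

Step 1 — compute v_7(x) by factoring powers of 7 out of the numerator and denominator: v_7(5/38416) = -4. Step 2 — apply |x|_p = p^{-v_p(x)} = 7^{4} = 2401.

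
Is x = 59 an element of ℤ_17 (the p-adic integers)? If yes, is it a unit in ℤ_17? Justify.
x ∈ ℤ_17^× (unit); v_17(x) = 0

ℤ_17 = {x ∈ ℚ_17 : v_17(x) ≥ 0} and ℤ_17^× = {x ∈ ℤ_17 : v_17(x) = 0}. Here v_17(59) = v_17(num) − v_17(den) = 0; compare against these criteria.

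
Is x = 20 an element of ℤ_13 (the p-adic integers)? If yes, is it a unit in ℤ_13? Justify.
x ∈ ℤ_13^× (unit); v_13(x) = 0

ℤ_13 = {x ∈ ℚ_13 : v_13(x) ≥ 0} and ℤ_13^× = {x ∈ ℤ_13 : v_13(x) = 0}. Here v_13(20) = v_13(num) − v_13(den) = 0; compare against these criteria.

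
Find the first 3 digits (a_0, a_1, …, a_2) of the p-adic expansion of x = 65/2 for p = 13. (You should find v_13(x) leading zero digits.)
(a_0, …, a_2) = (0, 9, 6)

v_13(65/2) = 1, so a_0 = ... = a_0 = 0. Factor out: x = 13^1 · u with u = 5/2 a unit in ℤ_13. Expand u iteratively via a_{v+i} = u_i mod 13, u_{i+1} = (u_i − a_{v+i})/13:
  u_0 = 5/2;  a_1 = 9;  u_1 = (u_0 − 9)/13 = -1/2
  u_1 = -1/2;  a_2 = 6;  u_2 = (u_1 − 6)/13 = -1/2
Digits: (0, 9, 6).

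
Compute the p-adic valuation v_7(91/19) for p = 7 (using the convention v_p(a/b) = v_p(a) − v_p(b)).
v_7(91/19) = 1

Factor powers of 7 from the numerator and denominator of the reduced fraction: 91 = 7^1 · 13 and 19 = 7^0 · 19. Apply v_p(a/b) = v_p(a) − v_p(b): v_7(91/19) = 1 − 0 = 1.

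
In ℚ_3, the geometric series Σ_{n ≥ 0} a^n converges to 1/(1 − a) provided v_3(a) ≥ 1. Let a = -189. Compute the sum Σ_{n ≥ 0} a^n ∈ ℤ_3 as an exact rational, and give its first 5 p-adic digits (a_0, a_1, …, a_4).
Σ a^n = 1/(1 − a) = 1/190;  first 5 digits = (1, 0, 0, 2, 0)

v_3(a) = 3 ≥ 1, so the series converges in ℤ_3 to 1/(1 − a) = 1/(1 − (-189)) = 1/190. Expand this rational in ℤ_3: compute digits iteratively via d_i = x_i mod 3, x_{i+1} = (x_i − d_i)/3. The first 5 digits are (1, 0, 0, 2, 0).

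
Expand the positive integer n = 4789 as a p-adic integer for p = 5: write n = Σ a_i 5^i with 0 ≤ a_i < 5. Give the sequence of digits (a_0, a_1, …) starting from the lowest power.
(a_0, a_1, …) = (4, 2, 1, 3, 2, 1)

Repeated division by 5 gives the digits low-to-high: 4789 = 4 + 2·5^1 + 1·5^2 + 3·5^3 + 2·5^4 + 1·5^5. Digit sequence: (4, 2, 1, 3, 2, 1).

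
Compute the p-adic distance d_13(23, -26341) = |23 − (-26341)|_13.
d_13(23, -26341) = 1/2197

Step 1 — x − y = 23 − (-26341) = 26364. Step 2 — v_13(26364) = 3 (factor: 26364 = (13^3 · 12); the sign does not affect v_p). Step 3 — |x − y|_13 = 13^{-3} = 1/2197.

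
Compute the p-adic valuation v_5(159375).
v_5(159375) = 5

v_5(n) is the largest exponent k such that 5^k divides n. Factor out: 159375 = 5^5 · 51. (Sign doesn't affect v_p.) So v_5(159375) = 5.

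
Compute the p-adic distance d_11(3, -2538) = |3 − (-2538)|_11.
d_11(3, -2538) = 1/121

Step 1 — x − y = 3 − (-2538) = 2541. Step 2 — v_11(2541) = 2 (factor: 2541 = (11^2 · 21); the sign does not affect v_p). Step 3 — |x − y|_11 = 11^{-2} = 1/121.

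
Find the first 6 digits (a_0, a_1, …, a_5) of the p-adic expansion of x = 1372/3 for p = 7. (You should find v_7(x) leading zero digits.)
(a_0, …, a_5) = (0, 0, 0, 6, 4, 4)

v_7(1372/3) = 3, so a_0 = ... = a_2 = 0. Factor out: x = 7^3 · u with u = 4/3 a unit in ℤ_7. Expand u iteratively via a_{v+i} = u_i mod 7, u_{i+1} = (u_i − a_{v+i})/7:
  u_0 = 4/3;  a_3 = 6;  u_1 = (u_0 − 6)/7 = -2/3
  u_1 = -2/3;  a_4 = 4;  u_2 = (u_1 − 4)/7 = -2/3
  u_2 = -2/3;  a_5 = 4;  u_3 = (u_2 − 4)/7 = -2/3
Digits: (0, 0, 0, 6, 4, 4).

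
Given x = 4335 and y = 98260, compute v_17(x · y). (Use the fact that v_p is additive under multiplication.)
v_17(425957100) = 5

v_p(x) = 2 (factor: 4335 = 17^2 · 15); v_p(y) = 3 (factor: 98260 = 17^3 · 20). Additivity: v_p(xy) = v_p(x) + v_p(y) = 2 + 3 = 5. (Direct check: xy = 425957100 = 17^5 · (300).)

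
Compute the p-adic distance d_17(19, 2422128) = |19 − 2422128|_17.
d_17(19, 2422128) = 1/83521

Step 1 — x − y = 19 − 2422128 = -2422109. Step 2 — v_17(-2422109) = 4 (factor: -2422109 = −(17^4 · 29); the sign does not affect v_p). Step 3 — |x − y|_17 = 17^{-4} = 1/83521.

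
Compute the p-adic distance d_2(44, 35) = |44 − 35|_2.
d_2(44, 35) = 1

Step 1 — x − y = 44 − 35 = 9. Step 2 — v_2(9) = 0 (factor: 9 = (2^0 · 9); the sign does not affect v_p). Step 3 — |x − y|_2 = 2^{0} = 1.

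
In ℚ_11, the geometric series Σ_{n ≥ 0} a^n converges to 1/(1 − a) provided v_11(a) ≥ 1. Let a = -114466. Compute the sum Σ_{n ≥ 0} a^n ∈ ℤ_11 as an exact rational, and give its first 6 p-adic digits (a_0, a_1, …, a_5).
Σ a^n = 1/(1 − a) = 1/114467;  first 6 digits = (1, 0, 0, 2, 3, 10)

v_11(a) = 3 ≥ 1, so the series converges in ℤ_11 to 1/(1 − a) = 1/(1 − (-114466)) = 1/114467. Expand this rational in ℤ_11: compute digits iteratively via d_i = x_i mod 11, x_{i+1} = (x_i − d_i)/11. The first 6 digits are (1, 0, 0, 2, 3, 10).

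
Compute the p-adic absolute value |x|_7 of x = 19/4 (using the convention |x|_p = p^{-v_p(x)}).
|19/4|_7 = 1

Step 1 — compute v_7(x) by factoring powers of 7 out of the numerator and denominator: v_7(19/4) = 0. Step 2 — apply |x|_p = p^{-v_p(x)} = 7^{0} = 1.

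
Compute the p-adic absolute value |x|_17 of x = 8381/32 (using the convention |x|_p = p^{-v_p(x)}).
|8381/32|_17 = 1/289

Step 1 — compute v_17(x) by factoring powers of 17 out of the numerator and denominator: v_17(8381/32) = 2. Step 2 — apply |x|_p = p^{-v_p(x)} = 17^{-2} = 1/289.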